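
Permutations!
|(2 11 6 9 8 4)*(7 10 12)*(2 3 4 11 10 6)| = |(2 10 12 7 6 9 8 11)(3 4)| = 8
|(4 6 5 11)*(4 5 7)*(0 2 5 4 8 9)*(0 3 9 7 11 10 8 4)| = |(0 2 5 10 8 7 4 6 11)(3 9)| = 18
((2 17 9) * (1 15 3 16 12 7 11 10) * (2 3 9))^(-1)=((1 15 9 3 16 12 7 11 10)(2 17))^(-1)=(1 10 11 7 12 16 3 9 15)(2 17)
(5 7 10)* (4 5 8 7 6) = (4 5 6)(7 10 8) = [0, 1, 2, 3, 5, 6, 4, 10, 7, 9, 8]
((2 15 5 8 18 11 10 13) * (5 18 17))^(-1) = ((2 15 18 11 10 13)(5 8 17))^(-1) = (2 13 10 11 18 15)(5 17 8)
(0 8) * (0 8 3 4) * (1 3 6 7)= (8)(0 6 7 1 3 4)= [6, 3, 2, 4, 0, 5, 7, 1, 8]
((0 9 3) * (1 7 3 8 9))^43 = (0 3 7 1)(8 9)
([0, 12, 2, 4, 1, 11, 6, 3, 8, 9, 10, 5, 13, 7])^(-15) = (1 7)(3 12)(4 13)(5 11)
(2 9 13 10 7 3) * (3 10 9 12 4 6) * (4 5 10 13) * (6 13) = (2 12 5 10 7 6 3)(4 13 9) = [0, 1, 12, 2, 13, 10, 3, 6, 8, 4, 7, 11, 5, 9]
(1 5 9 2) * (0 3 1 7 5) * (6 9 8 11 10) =(0 3 1)(2 7 5 8 11 10 6 9) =[3, 0, 7, 1, 4, 8, 9, 5, 11, 2, 6, 10]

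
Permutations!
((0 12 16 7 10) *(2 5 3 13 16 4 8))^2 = (0 4 2 3 16 10 12 8 5 13 7)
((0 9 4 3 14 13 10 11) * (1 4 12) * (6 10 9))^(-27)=(0 6 10 11)(1 4 3 14 13 9 12)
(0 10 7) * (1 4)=(0 10 7)(1 4)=[10, 4, 2, 3, 1, 5, 6, 0, 8, 9, 7]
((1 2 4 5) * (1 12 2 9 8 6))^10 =(1 8)(2 5)(4 12)(6 9)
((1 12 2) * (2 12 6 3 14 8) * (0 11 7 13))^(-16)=(1 3 8)(2 6 14)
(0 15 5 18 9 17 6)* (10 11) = [15, 1, 2, 3, 4, 18, 0, 7, 8, 17, 11, 10, 12, 13, 14, 5, 16, 6, 9] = (0 15 5 18 9 17 6)(10 11)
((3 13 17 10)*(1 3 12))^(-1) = (1 12 10 17 13 3)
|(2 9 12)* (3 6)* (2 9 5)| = 2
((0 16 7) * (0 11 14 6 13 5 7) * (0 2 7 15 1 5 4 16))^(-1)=(1 15 5)(2 16 4 13 6 14 11 7)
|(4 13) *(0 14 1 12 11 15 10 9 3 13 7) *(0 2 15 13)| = 13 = |(0 14 1 12 11 13 4 7 2 15 10 9 3)|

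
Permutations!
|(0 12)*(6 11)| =2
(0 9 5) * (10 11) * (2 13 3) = (0 9 5)(2 13 3)(10 11) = [9, 1, 13, 2, 4, 0, 6, 7, 8, 5, 11, 10, 12, 3]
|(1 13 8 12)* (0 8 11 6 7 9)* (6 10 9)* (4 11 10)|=14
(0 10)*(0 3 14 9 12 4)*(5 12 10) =(0 5 12 4)(3 14 9 10) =[5, 1, 2, 14, 0, 12, 6, 7, 8, 10, 3, 11, 4, 13, 9]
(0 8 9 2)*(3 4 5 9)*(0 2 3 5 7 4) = (0 8 5 9 3)(4 7) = [8, 1, 2, 0, 7, 9, 6, 4, 5, 3]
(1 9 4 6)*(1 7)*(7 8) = [0, 9, 2, 3, 6, 5, 8, 1, 7, 4] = (1 9 4 6 8 7)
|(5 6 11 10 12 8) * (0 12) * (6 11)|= |(0 12 8 5 11 10)|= 6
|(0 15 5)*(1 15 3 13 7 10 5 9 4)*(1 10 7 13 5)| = |(0 3 5)(1 15 9 4 10)| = 15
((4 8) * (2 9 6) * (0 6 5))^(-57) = ((0 6 2 9 5)(4 8))^(-57) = (0 9 6 5 2)(4 8)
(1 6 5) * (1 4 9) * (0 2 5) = [2, 6, 5, 3, 9, 4, 0, 7, 8, 1] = (0 2 5 4 9 1 6)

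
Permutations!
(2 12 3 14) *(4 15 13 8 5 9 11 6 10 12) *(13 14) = [0, 1, 4, 13, 15, 9, 10, 7, 5, 11, 12, 6, 3, 8, 2, 14] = (2 4 15 14)(3 13 8 5 9 11 6 10 12)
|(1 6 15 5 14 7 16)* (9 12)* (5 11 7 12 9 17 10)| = 30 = |(1 6 15 11 7 16)(5 14 12 17 10)|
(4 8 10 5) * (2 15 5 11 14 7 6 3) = (2 15 5 4 8 10 11 14 7 6 3) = [0, 1, 15, 2, 8, 4, 3, 6, 10, 9, 11, 14, 12, 13, 7, 5]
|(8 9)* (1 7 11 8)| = 5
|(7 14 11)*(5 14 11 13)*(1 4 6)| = 6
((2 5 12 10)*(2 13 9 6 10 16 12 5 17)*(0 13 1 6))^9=((0 13 9)(1 6 10)(2 17)(12 16))^9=(2 17)(12 16)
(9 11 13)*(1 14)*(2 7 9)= (1 14)(2 7 9 11 13)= [0, 14, 7, 3, 4, 5, 6, 9, 8, 11, 10, 13, 12, 2, 1]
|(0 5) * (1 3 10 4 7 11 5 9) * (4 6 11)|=|(0 9 1 3 10 6 11 5)(4 7)|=8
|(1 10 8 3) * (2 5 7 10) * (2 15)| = |(1 15 2 5 7 10 8 3)| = 8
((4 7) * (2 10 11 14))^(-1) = (2 14 11 10)(4 7)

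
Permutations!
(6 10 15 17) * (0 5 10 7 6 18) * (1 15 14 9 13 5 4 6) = (0 4 6 7 1 15 17 18)(5 10 14 9 13) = [4, 15, 2, 3, 6, 10, 7, 1, 8, 13, 14, 11, 12, 5, 9, 17, 16, 18, 0]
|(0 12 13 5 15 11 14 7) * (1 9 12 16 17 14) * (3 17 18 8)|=56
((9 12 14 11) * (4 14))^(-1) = (4 12 9 11 14)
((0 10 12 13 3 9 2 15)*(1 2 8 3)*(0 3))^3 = ((0 10 12 13 1 2 15 3 9 8))^3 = (0 13 15 8 12 2 9 10 1 3)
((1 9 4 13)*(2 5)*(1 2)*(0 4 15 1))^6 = ((0 4 13 2 5)(1 9 15))^6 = (15)(0 4 13 2 5)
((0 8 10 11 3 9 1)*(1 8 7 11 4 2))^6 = ((0 7 11 3 9 8 10 4 2 1))^6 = (0 10 11 2 9)(1 8 7 4 3)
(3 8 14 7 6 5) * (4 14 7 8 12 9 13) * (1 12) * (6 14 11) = (1 12 9 13 4 11 6 5 3)(7 14 8) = [0, 12, 2, 1, 11, 3, 5, 14, 7, 13, 10, 6, 9, 4, 8]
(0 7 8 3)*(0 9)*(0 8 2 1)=(0 7 2 1)(3 9 8)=[7, 0, 1, 9, 4, 5, 6, 2, 3, 8]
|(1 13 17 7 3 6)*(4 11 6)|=|(1 13 17 7 3 4 11 6)|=8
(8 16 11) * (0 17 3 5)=(0 17 3 5)(8 16 11)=[17, 1, 2, 5, 4, 0, 6, 7, 16, 9, 10, 8, 12, 13, 14, 15, 11, 3]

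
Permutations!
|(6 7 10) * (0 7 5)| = 5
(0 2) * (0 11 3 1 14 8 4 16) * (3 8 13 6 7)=(0 2 11 8 4 16)(1 14 13 6 7 3)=[2, 14, 11, 1, 16, 5, 7, 3, 4, 9, 10, 8, 12, 6, 13, 15, 0]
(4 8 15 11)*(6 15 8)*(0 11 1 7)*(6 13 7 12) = (0 11 4 13 7)(1 12 6 15) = [11, 12, 2, 3, 13, 5, 15, 0, 8, 9, 10, 4, 6, 7, 14, 1]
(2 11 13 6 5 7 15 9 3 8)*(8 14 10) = (2 11 13 6 5 7 15 9 3 14 10 8) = [0, 1, 11, 14, 4, 7, 5, 15, 2, 3, 8, 13, 12, 6, 10, 9]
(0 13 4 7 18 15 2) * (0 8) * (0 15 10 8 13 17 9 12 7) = (0 17 9 12 7 18 10 8 15 2 13 4) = [17, 1, 13, 3, 0, 5, 6, 18, 15, 12, 8, 11, 7, 4, 14, 2, 16, 9, 10]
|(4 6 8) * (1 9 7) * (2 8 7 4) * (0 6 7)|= |(0 6)(1 9 4 7)(2 8)|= 4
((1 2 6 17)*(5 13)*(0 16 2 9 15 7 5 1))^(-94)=(0 16 2 6 17)(1 15 5)(7 13 9)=((0 16 2 6 17)(1 9 15 7 5 13))^(-94)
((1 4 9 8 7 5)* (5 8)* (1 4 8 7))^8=(4 5 9)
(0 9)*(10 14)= (0 9)(10 14)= [9, 1, 2, 3, 4, 5, 6, 7, 8, 0, 14, 11, 12, 13, 10]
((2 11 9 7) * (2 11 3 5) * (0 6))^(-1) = ((0 6)(2 3 5)(7 11 9))^(-1) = (0 6)(2 5 3)(7 9 11)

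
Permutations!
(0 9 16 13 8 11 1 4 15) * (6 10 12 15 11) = (0 9 16 13 8 6 10 12 15)(1 4 11) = [9, 4, 2, 3, 11, 5, 10, 7, 6, 16, 12, 1, 15, 8, 14, 0, 13]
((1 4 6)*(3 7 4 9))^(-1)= (1 6 4 7 3 9)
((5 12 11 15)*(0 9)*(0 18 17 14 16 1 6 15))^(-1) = (0 11 12 5 15 6 1 16 14 17 18 9) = ((0 9 18 17 14 16 1 6 15 5 12 11))^(-1)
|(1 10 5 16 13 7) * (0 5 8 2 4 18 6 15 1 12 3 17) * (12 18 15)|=|(0 5 16 13 7 18 6 12 3 17)(1 10 8 2 4 15)|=30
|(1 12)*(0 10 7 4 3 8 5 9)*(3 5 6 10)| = |(0 3 8 6 10 7 4 5 9)(1 12)| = 18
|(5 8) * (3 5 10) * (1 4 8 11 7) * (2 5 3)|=8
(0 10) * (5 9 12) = (0 10)(5 9 12) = [10, 1, 2, 3, 4, 9, 6, 7, 8, 12, 0, 11, 5]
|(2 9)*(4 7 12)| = |(2 9)(4 7 12)| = 6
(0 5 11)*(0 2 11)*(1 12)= [5, 12, 11, 3, 4, 0, 6, 7, 8, 9, 10, 2, 1]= (0 5)(1 12)(2 11)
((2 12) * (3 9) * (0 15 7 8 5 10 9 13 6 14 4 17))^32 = (0 9 17 10 4 5 14 8 6 7 13 15 3)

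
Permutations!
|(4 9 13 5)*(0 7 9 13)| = 3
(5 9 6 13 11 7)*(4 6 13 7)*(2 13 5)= (2 13 11 4 6 7)(5 9)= [0, 1, 13, 3, 6, 9, 7, 2, 8, 5, 10, 4, 12, 11]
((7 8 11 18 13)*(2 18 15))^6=((2 18 13 7 8 11 15))^6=(2 15 11 8 7 13 18)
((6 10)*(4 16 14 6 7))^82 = ((4 16 14 6 10 7))^82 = (4 10 14)(6 16 7)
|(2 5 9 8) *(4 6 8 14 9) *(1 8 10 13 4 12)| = 20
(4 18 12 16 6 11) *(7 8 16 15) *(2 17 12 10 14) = (2 17 12 15 7 8 16 6 11 4 18 10 14) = [0, 1, 17, 3, 18, 5, 11, 8, 16, 9, 14, 4, 15, 13, 2, 7, 6, 12, 10]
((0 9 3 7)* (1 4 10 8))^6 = (0 3)(1 10)(4 8)(7 9)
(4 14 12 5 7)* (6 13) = (4 14 12 5 7)(6 13) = [0, 1, 2, 3, 14, 7, 13, 4, 8, 9, 10, 11, 5, 6, 12]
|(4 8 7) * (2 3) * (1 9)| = 6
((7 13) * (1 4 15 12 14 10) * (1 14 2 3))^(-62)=(1 2 15)(3 12 4)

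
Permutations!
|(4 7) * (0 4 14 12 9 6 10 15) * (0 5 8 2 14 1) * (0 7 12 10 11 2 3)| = |(0 4 12 9 6 11 2 14 10 15 5 8 3)(1 7)| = 26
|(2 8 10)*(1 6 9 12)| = 12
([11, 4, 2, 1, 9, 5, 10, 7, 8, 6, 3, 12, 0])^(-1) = [12, 3, 2, 10, 1, 5, 9, 7, 8, 4, 6, 0, 11]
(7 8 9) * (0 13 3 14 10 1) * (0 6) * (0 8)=(0 13 3 14 10 1 6 8 9 7)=[13, 6, 2, 14, 4, 5, 8, 0, 9, 7, 1, 11, 12, 3, 10]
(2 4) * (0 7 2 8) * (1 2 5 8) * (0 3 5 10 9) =(0 7 10 9)(1 2 4)(3 5 8) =[7, 2, 4, 5, 1, 8, 6, 10, 3, 0, 9]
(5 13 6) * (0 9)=(0 9)(5 13 6)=[9, 1, 2, 3, 4, 13, 5, 7, 8, 0, 10, 11, 12, 6]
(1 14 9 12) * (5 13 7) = (1 14 9 12)(5 13 7) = [0, 14, 2, 3, 4, 13, 6, 5, 8, 12, 10, 11, 1, 7, 9]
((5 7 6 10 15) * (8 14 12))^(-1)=(5 15 10 6 7)(8 12 14)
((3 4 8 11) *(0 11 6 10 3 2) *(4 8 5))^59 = ((0 11 2)(3 8 6 10)(4 5))^59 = (0 2 11)(3 10 6 8)(4 5)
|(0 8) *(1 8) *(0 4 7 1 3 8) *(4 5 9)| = |(0 3 8 5 9 4 7 1)| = 8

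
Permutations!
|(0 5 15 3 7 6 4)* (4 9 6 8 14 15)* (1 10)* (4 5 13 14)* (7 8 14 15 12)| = 6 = |(0 13 15 3 8 4)(1 10)(6 9)(7 14 12)|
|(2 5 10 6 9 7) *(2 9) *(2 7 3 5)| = |(3 5 10 6 7 9)| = 6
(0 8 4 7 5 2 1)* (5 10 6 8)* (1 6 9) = (0 5 2 6 8 4 7 10 9 1) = [5, 0, 6, 3, 7, 2, 8, 10, 4, 1, 9]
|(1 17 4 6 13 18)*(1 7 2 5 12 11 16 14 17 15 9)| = |(1 15 9)(2 5 12 11 16 14 17 4 6 13 18 7)| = 12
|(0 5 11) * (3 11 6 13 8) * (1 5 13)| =15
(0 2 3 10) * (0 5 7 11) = (0 2 3 10 5 7 11) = [2, 1, 3, 10, 4, 7, 6, 11, 8, 9, 5, 0]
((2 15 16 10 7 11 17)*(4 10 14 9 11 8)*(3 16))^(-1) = ((2 15 3 16 14 9 11 17)(4 10 7 8))^(-1) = (2 17 11 9 14 16 3 15)(4 8 7 10)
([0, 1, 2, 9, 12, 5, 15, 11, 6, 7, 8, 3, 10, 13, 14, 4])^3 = (3 11 7 9)(4 8)(6 12)(10 15)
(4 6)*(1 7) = (1 7)(4 6) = [0, 7, 2, 3, 6, 5, 4, 1]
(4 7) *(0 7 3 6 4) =(0 7)(3 6 4) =[7, 1, 2, 6, 3, 5, 4, 0]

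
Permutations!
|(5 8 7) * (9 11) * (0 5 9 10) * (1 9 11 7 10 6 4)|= 12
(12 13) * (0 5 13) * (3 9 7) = (0 5 13 12)(3 9 7) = [5, 1, 2, 9, 4, 13, 6, 3, 8, 7, 10, 11, 0, 12]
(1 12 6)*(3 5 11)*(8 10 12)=[0, 8, 2, 5, 4, 11, 1, 7, 10, 9, 12, 3, 6]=(1 8 10 12 6)(3 5 11)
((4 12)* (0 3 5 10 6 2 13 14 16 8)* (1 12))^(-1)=((0 3 5 10 6 2 13 14 16 8)(1 12 4))^(-1)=(0 8 16 14 13 2 6 10 5 3)(1 4 12)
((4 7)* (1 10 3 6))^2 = ((1 10 3 6)(4 7))^2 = (1 3)(6 10)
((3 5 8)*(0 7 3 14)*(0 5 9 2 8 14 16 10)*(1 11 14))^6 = ((0 7 3 9 2 8 16 10)(1 11 14 5))^6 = (0 16 2 3)(1 14)(5 11)(7 10 8 9)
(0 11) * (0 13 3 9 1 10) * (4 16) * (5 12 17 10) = (0 11 13 3 9 1 5 12 17 10)(4 16) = [11, 5, 2, 9, 16, 12, 6, 7, 8, 1, 0, 13, 17, 3, 14, 15, 4, 10]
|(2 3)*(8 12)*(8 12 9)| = |(12)(2 3)(8 9)| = 2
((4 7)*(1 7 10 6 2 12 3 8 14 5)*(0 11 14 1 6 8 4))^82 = (0 6 4 7 5 3 1 14 12 8 11 2 10)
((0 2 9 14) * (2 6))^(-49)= ((0 6 2 9 14))^(-49)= (0 6 2 9 14)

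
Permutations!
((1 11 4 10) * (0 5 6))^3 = (1 10 4 11)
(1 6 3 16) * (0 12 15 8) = (0 12 15 8)(1 6 3 16) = [12, 6, 2, 16, 4, 5, 3, 7, 0, 9, 10, 11, 15, 13, 14, 8, 1]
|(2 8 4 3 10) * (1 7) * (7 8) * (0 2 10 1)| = |(10)(0 2 7)(1 8 4 3)| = 12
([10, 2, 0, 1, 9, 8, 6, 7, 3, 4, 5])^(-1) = (0 2 1 3 8 5 10)(4 9)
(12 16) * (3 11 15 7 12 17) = (3 11 15 7 12 16 17) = [0, 1, 2, 11, 4, 5, 6, 12, 8, 9, 10, 15, 16, 13, 14, 7, 17, 3]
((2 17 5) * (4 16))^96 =(17)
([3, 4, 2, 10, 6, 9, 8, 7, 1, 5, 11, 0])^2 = (0 10)(1 6)(3 11)(4 8)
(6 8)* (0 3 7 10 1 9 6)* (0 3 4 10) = (0 4 10 1 9 6 8 3 7) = [4, 9, 2, 7, 10, 5, 8, 0, 3, 6, 1]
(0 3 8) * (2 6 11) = [3, 1, 6, 8, 4, 5, 11, 7, 0, 9, 10, 2] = (0 3 8)(2 6 11)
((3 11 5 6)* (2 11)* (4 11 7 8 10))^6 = (2 5 10)(3 11 8)(4 7 6)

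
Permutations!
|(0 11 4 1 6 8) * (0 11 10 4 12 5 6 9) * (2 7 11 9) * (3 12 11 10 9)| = |(0 9)(1 2 7 10 4)(3 12 5 6 8)| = 10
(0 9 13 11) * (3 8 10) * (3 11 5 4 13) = (0 9 3 8 10 11)(4 13 5) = [9, 1, 2, 8, 13, 4, 6, 7, 10, 3, 11, 0, 12, 5]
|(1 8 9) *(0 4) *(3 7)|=|(0 4)(1 8 9)(3 7)|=6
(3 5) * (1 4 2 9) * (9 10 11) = (1 4 2 10 11 9)(3 5) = [0, 4, 10, 5, 2, 3, 6, 7, 8, 1, 11, 9]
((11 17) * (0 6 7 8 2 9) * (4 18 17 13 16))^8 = ((0 6 7 8 2 9)(4 18 17 11 13 16))^8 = (0 7 2)(4 17 13)(6 8 9)(11 16 18)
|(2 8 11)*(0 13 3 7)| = 12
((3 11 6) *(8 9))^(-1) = ((3 11 6)(8 9))^(-1) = (3 6 11)(8 9)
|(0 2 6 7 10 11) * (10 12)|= 7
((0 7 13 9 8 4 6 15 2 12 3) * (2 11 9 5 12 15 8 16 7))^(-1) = (0 3 12 5 13 7 16 9 11 15 2)(4 8 6)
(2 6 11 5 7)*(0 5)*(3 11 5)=(0 3 11)(2 6 5 7)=[3, 1, 6, 11, 4, 7, 5, 2, 8, 9, 10, 0]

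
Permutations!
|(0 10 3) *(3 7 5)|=|(0 10 7 5 3)|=5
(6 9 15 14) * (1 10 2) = (1 10 2)(6 9 15 14) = [0, 10, 1, 3, 4, 5, 9, 7, 8, 15, 2, 11, 12, 13, 6, 14]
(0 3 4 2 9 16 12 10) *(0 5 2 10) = (0 3 4 10 5 2 9 16 12) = [3, 1, 9, 4, 10, 2, 6, 7, 8, 16, 5, 11, 0, 13, 14, 15, 12]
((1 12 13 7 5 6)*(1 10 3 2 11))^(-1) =(1 11 2 3 10 6 5 7 13 12)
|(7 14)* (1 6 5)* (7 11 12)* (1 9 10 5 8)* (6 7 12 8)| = 15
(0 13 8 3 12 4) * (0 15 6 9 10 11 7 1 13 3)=(0 3 12 4 15 6 9 10 11 7 1 13 8)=[3, 13, 2, 12, 15, 5, 9, 1, 0, 10, 11, 7, 4, 8, 14, 6]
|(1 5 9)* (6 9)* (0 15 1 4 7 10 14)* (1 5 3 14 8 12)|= 13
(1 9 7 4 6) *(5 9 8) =(1 8 5 9 7 4 6) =[0, 8, 2, 3, 6, 9, 1, 4, 5, 7]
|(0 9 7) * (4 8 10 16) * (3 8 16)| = |(0 9 7)(3 8 10)(4 16)| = 6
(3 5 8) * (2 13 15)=(2 13 15)(3 5 8)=[0, 1, 13, 5, 4, 8, 6, 7, 3, 9, 10, 11, 12, 15, 14, 2]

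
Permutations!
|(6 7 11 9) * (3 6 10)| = 6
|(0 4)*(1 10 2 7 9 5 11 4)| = 9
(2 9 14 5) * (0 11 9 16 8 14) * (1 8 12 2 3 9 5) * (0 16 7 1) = (0 11 5 3 9 16 12 2 7 1 8 14) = [11, 8, 7, 9, 4, 3, 6, 1, 14, 16, 10, 5, 2, 13, 0, 15, 12]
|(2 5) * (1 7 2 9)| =5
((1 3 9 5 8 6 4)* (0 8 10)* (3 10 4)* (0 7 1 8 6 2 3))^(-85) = ((0 6)(1 10 7)(2 3 9 5 4 8))^(-85) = (0 6)(1 7 10)(2 8 4 5 9 3)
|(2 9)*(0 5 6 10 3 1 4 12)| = 8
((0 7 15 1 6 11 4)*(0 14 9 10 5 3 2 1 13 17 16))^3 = (0 13)(1 4 10 2 11 9 3 6 14 5)(7 17)(15 16)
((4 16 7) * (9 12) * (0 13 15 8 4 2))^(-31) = ((0 13 15 8 4 16 7 2)(9 12))^(-31) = (0 13 15 8 4 16 7 2)(9 12)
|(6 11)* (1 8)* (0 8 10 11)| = 6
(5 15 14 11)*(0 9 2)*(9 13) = (0 13 9 2)(5 15 14 11) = [13, 1, 0, 3, 4, 15, 6, 7, 8, 2, 10, 5, 12, 9, 11, 14]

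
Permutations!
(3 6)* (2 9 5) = (2 9 5)(3 6) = [0, 1, 9, 6, 4, 2, 3, 7, 8, 5]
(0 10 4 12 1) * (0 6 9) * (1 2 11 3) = (0 10 4 12 2 11 3 1 6 9) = [10, 6, 11, 1, 12, 5, 9, 7, 8, 0, 4, 3, 2]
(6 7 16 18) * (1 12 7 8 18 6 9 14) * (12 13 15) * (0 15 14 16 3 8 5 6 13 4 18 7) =(0 15 12)(1 4 18 9 16 13 14)(3 8 7)(5 6) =[15, 4, 2, 8, 18, 6, 5, 3, 7, 16, 10, 11, 0, 14, 1, 12, 13, 17, 9]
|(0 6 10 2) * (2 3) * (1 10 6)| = |(0 1 10 3 2)| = 5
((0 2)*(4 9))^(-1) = (0 2)(4 9)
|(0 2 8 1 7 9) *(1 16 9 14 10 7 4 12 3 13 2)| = 30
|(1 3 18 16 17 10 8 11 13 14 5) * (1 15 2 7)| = |(1 3 18 16 17 10 8 11 13 14 5 15 2 7)| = 14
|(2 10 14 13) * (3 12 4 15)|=4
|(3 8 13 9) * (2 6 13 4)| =7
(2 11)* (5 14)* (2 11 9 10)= (2 9 10)(5 14)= [0, 1, 9, 3, 4, 14, 6, 7, 8, 10, 2, 11, 12, 13, 5]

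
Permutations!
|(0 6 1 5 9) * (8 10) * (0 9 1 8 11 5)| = |(0 6 8 10 11 5 1)| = 7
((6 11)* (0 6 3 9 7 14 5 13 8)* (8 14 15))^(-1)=((0 6 11 3 9 7 15 8)(5 13 14))^(-1)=(0 8 15 7 9 3 11 6)(5 14 13)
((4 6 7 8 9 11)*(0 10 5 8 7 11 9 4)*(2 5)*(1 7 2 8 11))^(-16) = (0 6 5 8 7)(1 11 4 2 10)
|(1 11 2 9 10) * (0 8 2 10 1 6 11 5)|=6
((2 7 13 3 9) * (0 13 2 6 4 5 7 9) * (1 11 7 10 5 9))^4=(0 13 3)(4 9 6)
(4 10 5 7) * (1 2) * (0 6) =(0 6)(1 2)(4 10 5 7) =[6, 2, 1, 3, 10, 7, 0, 4, 8, 9, 5]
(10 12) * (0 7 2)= [7, 1, 0, 3, 4, 5, 6, 2, 8, 9, 12, 11, 10]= (0 7 2)(10 12)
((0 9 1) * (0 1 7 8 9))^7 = ((7 8 9))^7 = (7 8 9)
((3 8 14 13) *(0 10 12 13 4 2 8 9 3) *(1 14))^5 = ((0 10 12 13)(1 14 4 2 8)(3 9))^5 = (14)(0 10 12 13)(3 9)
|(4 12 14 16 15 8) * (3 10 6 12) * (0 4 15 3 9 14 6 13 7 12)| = |(0 4 9 14 16 3 10 13 7 12 6)(8 15)| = 22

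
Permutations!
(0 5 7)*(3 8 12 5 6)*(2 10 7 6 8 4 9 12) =(0 8 2 10 7)(3 4 9 12 5 6) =[8, 1, 10, 4, 9, 6, 3, 0, 2, 12, 7, 11, 5]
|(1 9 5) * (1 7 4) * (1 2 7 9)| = |(2 7 4)(5 9)| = 6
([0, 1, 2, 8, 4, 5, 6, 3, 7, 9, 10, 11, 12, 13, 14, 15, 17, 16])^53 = [0, 1, 2, 7, 4, 5, 6, 8, 3, 9, 10, 11, 12, 13, 14, 15, 17, 16]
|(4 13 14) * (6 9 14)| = 5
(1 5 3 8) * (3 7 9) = [0, 5, 2, 8, 4, 7, 6, 9, 1, 3] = (1 5 7 9 3 8)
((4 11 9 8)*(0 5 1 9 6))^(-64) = (11)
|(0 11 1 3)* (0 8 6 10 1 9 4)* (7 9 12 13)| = |(0 11 12 13 7 9 4)(1 3 8 6 10)| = 35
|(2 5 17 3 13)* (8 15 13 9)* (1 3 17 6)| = 9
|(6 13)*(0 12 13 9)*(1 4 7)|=|(0 12 13 6 9)(1 4 7)|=15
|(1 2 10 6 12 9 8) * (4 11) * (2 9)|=|(1 9 8)(2 10 6 12)(4 11)|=12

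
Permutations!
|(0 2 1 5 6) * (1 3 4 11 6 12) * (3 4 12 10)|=|(0 2 4 11 6)(1 5 10 3 12)|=5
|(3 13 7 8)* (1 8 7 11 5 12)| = |(1 8 3 13 11 5 12)| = 7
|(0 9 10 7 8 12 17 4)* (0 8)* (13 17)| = |(0 9 10 7)(4 8 12 13 17)| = 20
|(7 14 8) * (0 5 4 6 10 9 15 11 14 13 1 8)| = 36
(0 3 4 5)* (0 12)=(0 3 4 5 12)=[3, 1, 2, 4, 5, 12, 6, 7, 8, 9, 10, 11, 0]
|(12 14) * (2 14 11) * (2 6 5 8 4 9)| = |(2 14 12 11 6 5 8 4 9)| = 9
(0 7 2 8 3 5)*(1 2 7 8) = (0 8 3 5)(1 2) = [8, 2, 1, 5, 4, 0, 6, 7, 3]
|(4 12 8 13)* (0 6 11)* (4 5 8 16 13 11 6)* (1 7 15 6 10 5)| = |(0 4 12 16 13 1 7 15 6 10 5 8 11)| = 13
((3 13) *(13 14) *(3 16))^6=((3 14 13 16))^6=(3 13)(14 16)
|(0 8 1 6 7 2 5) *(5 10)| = 8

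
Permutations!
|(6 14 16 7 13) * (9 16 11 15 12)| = |(6 14 11 15 12 9 16 7 13)| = 9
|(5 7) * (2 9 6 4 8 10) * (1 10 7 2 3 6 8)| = |(1 10 3 6 4)(2 9 8 7 5)| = 5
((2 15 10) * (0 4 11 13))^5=((0 4 11 13)(2 15 10))^5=(0 4 11 13)(2 10 15)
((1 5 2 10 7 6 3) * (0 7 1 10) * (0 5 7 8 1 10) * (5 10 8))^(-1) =((0 5 2 10 8 1 7 6 3))^(-1) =(0 3 6 7 1 8 10 2 5)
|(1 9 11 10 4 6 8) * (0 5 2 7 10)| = 11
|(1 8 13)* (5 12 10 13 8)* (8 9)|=|(1 5 12 10 13)(8 9)|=10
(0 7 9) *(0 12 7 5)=[5, 1, 2, 3, 4, 0, 6, 9, 8, 12, 10, 11, 7]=(0 5)(7 9 12)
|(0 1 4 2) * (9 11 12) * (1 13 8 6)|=21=|(0 13 8 6 1 4 2)(9 11 12)|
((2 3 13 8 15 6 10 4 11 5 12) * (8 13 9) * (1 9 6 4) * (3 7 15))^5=(1 10 6 3 8 9)(2 5 4 7 12 11 15)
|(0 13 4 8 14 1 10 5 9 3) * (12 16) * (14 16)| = |(0 13 4 8 16 12 14 1 10 5 9 3)| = 12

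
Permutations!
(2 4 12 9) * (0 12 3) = (0 12 9 2 4 3) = [12, 1, 4, 0, 3, 5, 6, 7, 8, 2, 10, 11, 9]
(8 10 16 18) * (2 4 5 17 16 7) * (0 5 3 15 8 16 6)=[5, 1, 4, 15, 3, 17, 0, 2, 10, 9, 7, 11, 12, 13, 14, 8, 18, 6, 16]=(0 5 17 6)(2 4 3 15 8 10 7)(16 18)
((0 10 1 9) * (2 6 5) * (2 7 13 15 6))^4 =(5 6 15 13 7)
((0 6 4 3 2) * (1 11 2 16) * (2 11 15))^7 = (0 2 15 1 16 3 4 6)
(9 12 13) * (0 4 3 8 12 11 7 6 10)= [4, 1, 2, 8, 3, 5, 10, 6, 12, 11, 0, 7, 13, 9]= (0 4 3 8 12 13 9 11 7 6 10)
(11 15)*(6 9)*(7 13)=(6 9)(7 13)(11 15)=[0, 1, 2, 3, 4, 5, 9, 13, 8, 6, 10, 15, 12, 7, 14, 11]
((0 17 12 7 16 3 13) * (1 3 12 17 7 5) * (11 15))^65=((17)(0 7 16 12 5 1 3 13)(11 15))^65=(17)(0 7 16 12 5 1 3 13)(11 15)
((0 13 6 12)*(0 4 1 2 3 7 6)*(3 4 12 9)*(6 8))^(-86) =(13)(1 2 4)(3 9 6 8 7)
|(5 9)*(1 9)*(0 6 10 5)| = 6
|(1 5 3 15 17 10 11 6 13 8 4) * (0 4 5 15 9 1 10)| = 13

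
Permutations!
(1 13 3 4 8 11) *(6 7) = [0, 13, 2, 4, 8, 5, 7, 6, 11, 9, 10, 1, 12, 3] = (1 13 3 4 8 11)(6 7)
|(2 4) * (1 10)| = |(1 10)(2 4)| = 2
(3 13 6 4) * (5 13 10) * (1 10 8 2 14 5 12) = [0, 10, 14, 8, 3, 13, 4, 7, 2, 9, 12, 11, 1, 6, 5] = (1 10 12)(2 14 5 13 6 4 3 8)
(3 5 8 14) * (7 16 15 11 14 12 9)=(3 5 8 12 9 7 16 15 11 14)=[0, 1, 2, 5, 4, 8, 6, 16, 12, 7, 10, 14, 9, 13, 3, 11, 15]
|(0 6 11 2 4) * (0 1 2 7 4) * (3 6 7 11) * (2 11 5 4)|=12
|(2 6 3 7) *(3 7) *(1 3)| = |(1 3)(2 6 7)| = 6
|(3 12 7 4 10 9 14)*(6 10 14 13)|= 20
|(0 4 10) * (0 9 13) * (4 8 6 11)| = |(0 8 6 11 4 10 9 13)| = 8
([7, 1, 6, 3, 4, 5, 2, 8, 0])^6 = [0, 1, 2, 3, 4, 5, 6, 7, 8]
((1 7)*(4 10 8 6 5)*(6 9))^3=((1 7)(4 10 8 9 6 5))^3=(1 7)(4 9)(5 8)(6 10)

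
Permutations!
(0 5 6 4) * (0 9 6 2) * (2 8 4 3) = [5, 1, 0, 2, 9, 8, 3, 7, 4, 6] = (0 5 8 4 9 6 3 2)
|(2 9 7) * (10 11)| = |(2 9 7)(10 11)| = 6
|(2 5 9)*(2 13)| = |(2 5 9 13)| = 4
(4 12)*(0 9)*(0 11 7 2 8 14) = (0 9 11 7 2 8 14)(4 12) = [9, 1, 8, 3, 12, 5, 6, 2, 14, 11, 10, 7, 4, 13, 0]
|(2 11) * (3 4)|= 2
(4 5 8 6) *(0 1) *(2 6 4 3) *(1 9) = (0 9 1)(2 6 3)(4 5 8) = [9, 0, 6, 2, 5, 8, 3, 7, 4, 1]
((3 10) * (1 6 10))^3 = (1 3 10 6)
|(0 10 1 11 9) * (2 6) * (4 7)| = 10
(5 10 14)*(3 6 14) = (3 6 14 5 10) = [0, 1, 2, 6, 4, 10, 14, 7, 8, 9, 3, 11, 12, 13, 5]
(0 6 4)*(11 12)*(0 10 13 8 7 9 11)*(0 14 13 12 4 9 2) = (0 6 9 11 4 10 12 14 13 8 7 2) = [6, 1, 0, 3, 10, 5, 9, 2, 7, 11, 12, 4, 14, 8, 13]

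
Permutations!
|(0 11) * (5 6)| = |(0 11)(5 6)| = 2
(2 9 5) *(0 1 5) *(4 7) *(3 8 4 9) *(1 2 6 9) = (0 2 3 8 4 7 1 5 6 9) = [2, 5, 3, 8, 7, 6, 9, 1, 4, 0]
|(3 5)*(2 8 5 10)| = 5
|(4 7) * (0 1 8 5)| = |(0 1 8 5)(4 7)| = 4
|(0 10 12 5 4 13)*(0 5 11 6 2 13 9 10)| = 9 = |(2 13 5 4 9 10 12 11 6)|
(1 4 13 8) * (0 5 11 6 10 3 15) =[5, 4, 2, 15, 13, 11, 10, 7, 1, 9, 3, 6, 12, 8, 14, 0] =(0 5 11 6 10 3 15)(1 4 13 8)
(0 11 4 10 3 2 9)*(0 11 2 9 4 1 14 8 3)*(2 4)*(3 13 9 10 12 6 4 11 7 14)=(0 11 1 3 10)(4 12 6)(7 14 8 13 9)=[11, 3, 2, 10, 12, 5, 4, 14, 13, 7, 0, 1, 6, 9, 8]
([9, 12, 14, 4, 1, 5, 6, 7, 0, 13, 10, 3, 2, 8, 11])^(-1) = (0 8 13 9)(1 4 3 11 14 2 12)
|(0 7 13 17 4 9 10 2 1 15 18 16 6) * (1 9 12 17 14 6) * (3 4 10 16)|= 55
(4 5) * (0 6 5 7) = (0 6 5 4 7) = [6, 1, 2, 3, 7, 4, 5, 0]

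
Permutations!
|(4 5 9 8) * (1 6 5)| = 6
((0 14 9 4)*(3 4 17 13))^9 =(0 9 13 4 14 17 3)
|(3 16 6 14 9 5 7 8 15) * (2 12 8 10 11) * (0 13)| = |(0 13)(2 12 8 15 3 16 6 14 9 5 7 10 11)| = 26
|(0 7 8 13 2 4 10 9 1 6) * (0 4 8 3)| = |(0 7 3)(1 6 4 10 9)(2 8 13)| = 15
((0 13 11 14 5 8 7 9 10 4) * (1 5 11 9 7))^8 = (14)(0 10 13 4 9)(1 8 5)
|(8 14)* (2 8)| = |(2 8 14)| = 3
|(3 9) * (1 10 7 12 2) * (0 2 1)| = |(0 2)(1 10 7 12)(3 9)| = 4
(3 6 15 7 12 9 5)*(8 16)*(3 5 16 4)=(3 6 15 7 12 9 16 8 4)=[0, 1, 2, 6, 3, 5, 15, 12, 4, 16, 10, 11, 9, 13, 14, 7, 8]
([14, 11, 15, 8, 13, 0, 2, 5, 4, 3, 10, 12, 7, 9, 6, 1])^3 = (0 2 11 5 6 1 7 14 15 12)(3 13 8 9 4)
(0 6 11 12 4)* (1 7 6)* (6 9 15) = (0 1 7 9 15 6 11 12 4) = [1, 7, 2, 3, 0, 5, 11, 9, 8, 15, 10, 12, 4, 13, 14, 6]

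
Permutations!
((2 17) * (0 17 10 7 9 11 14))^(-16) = ((0 17 2 10 7 9 11 14))^(-16) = (17)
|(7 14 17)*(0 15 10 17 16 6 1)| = |(0 15 10 17 7 14 16 6 1)| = 9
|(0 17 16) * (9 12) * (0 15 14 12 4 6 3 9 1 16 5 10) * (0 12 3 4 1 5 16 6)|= |(0 17 16 15 14 3 9 1 6 4)(5 10 12)|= 30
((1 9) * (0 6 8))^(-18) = (9)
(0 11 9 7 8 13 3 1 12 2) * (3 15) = (0 11 9 7 8 13 15 3 1 12 2) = [11, 12, 0, 1, 4, 5, 6, 8, 13, 7, 10, 9, 2, 15, 14, 3]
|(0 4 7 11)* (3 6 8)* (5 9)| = |(0 4 7 11)(3 6 8)(5 9)| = 12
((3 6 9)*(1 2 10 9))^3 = (1 9)(2 3)(6 10)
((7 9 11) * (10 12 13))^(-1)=((7 9 11)(10 12 13))^(-1)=(7 11 9)(10 13 12)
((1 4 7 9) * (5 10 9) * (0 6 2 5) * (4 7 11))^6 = (11)(0 1 10 2)(5 6 7 9)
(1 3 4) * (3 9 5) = (1 9 5 3 4) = [0, 9, 2, 4, 1, 3, 6, 7, 8, 5]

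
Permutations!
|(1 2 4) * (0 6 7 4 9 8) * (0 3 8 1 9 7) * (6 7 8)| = 9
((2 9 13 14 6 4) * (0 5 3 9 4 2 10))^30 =(14)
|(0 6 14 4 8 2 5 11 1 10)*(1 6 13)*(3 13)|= 35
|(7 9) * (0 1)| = |(0 1)(7 9)| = 2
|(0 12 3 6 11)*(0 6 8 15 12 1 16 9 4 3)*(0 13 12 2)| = 18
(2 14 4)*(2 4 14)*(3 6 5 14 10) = [0, 1, 2, 6, 4, 14, 5, 7, 8, 9, 3, 11, 12, 13, 10] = (3 6 5 14 10)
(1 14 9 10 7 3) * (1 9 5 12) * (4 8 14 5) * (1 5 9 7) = [0, 9, 2, 7, 8, 12, 6, 3, 14, 10, 1, 11, 5, 13, 4] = (1 9 10)(3 7)(4 8 14)(5 12)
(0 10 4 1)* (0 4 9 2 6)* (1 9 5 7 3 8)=(0 10 5 7 3 8 1 4 9 2 6)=[10, 4, 6, 8, 9, 7, 0, 3, 1, 2, 5]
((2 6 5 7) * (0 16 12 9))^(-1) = ((0 16 12 9)(2 6 5 7))^(-1) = (0 9 12 16)(2 7 5 6)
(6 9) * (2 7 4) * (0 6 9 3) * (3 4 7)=(9)(0 6 4 2 3)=[6, 1, 3, 0, 2, 5, 4, 7, 8, 9]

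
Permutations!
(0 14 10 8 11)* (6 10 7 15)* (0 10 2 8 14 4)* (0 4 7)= [7, 1, 8, 3, 4, 5, 2, 15, 11, 9, 14, 10, 12, 13, 0, 6]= (0 7 15 6 2 8 11 10 14)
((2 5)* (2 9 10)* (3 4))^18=((2 5 9 10)(3 4))^18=(2 9)(5 10)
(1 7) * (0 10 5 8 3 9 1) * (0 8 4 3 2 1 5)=[10, 7, 1, 9, 3, 4, 6, 8, 2, 5, 0]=(0 10)(1 7 8 2)(3 9 5 4)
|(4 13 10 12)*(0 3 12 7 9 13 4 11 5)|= 20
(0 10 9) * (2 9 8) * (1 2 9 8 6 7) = (0 10 6 7 1 2 8 9) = [10, 2, 8, 3, 4, 5, 7, 1, 9, 0, 6]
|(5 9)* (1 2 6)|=|(1 2 6)(5 9)|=6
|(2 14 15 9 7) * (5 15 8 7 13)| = 4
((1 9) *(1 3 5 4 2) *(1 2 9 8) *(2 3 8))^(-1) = ((1 2 3 5 4 9 8))^(-1) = (1 8 9 4 5 3 2)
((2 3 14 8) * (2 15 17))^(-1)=(2 17 15 8 14 3)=((2 3 14 8 15 17))^(-1)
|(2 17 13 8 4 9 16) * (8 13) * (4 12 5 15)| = 9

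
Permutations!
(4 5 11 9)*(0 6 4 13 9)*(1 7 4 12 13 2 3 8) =(0 6 12 13 9 2 3 8 1 7 4 5 11) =[6, 7, 3, 8, 5, 11, 12, 4, 1, 2, 10, 0, 13, 9]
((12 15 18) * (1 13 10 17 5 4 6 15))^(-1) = (1 12 18 15 6 4 5 17 10 13)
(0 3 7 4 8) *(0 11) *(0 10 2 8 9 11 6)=[3, 1, 8, 7, 9, 5, 0, 4, 6, 11, 2, 10]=(0 3 7 4 9 11 10 2 8 6)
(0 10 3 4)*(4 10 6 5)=(0 6 5 4)(3 10)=[6, 1, 2, 10, 0, 4, 5, 7, 8, 9, 3]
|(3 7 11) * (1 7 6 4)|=|(1 7 11 3 6 4)|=6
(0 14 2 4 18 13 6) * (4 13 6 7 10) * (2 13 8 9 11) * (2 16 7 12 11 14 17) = (0 17 2 8 9 14 13 12 11 16 7 10 4 18 6) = [17, 1, 8, 3, 18, 5, 0, 10, 9, 14, 4, 16, 11, 12, 13, 15, 7, 2, 6]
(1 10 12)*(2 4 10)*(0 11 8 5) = (0 11 8 5)(1 2 4 10 12) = [11, 2, 4, 3, 10, 0, 6, 7, 5, 9, 12, 8, 1]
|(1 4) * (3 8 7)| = 6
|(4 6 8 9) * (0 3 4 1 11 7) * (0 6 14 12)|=30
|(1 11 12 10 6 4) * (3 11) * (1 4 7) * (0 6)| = 8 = |(0 6 7 1 3 11 12 10)|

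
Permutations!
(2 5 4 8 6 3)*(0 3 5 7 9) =[3, 1, 7, 2, 8, 4, 5, 9, 6, 0] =(0 3 2 7 9)(4 8 6 5)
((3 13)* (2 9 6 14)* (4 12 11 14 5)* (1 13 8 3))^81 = ((1 13)(2 9 6 5 4 12 11 14)(3 8))^81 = (1 13)(2 9 6 5 4 12 11 14)(3 8)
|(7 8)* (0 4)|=|(0 4)(7 8)|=2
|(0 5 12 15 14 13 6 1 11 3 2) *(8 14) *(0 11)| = |(0 5 12 15 8 14 13 6 1)(2 11 3)| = 9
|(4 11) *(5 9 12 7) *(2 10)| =4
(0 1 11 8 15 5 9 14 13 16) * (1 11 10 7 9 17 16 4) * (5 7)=(0 11 8 15 7 9 14 13 4 1 10 5 17 16)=[11, 10, 2, 3, 1, 17, 6, 9, 15, 14, 5, 8, 12, 4, 13, 7, 0, 16]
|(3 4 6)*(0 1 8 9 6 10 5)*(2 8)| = 10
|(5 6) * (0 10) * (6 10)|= 4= |(0 6 5 10)|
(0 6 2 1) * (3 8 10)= [6, 0, 1, 8, 4, 5, 2, 7, 10, 9, 3]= (0 6 2 1)(3 8 10)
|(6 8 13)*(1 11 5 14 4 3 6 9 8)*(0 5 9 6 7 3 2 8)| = 22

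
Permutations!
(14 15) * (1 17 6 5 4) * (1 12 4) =(1 17 6 5)(4 12)(14 15) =[0, 17, 2, 3, 12, 1, 5, 7, 8, 9, 10, 11, 4, 13, 15, 14, 16, 6]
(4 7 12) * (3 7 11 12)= (3 7)(4 11 12)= [0, 1, 2, 7, 11, 5, 6, 3, 8, 9, 10, 12, 4]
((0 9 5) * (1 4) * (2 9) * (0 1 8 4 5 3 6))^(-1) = (0 6 3 9 2)(1 5)(4 8)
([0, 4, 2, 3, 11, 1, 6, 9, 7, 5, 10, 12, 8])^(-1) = [0, 5, 2, 3, 1, 9, 6, 8, 12, 7, 10, 4, 11]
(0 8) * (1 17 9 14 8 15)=(0 15 1 17 9 14 8)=[15, 17, 2, 3, 4, 5, 6, 7, 0, 14, 10, 11, 12, 13, 8, 1, 16, 9]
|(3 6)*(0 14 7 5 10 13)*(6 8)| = |(0 14 7 5 10 13)(3 8 6)| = 6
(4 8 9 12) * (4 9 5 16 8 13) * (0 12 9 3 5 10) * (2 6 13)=[12, 1, 6, 5, 2, 16, 13, 7, 10, 9, 0, 11, 3, 4, 14, 15, 8]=(0 12 3 5 16 8 10)(2 6 13 4)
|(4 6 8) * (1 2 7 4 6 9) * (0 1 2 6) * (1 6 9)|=15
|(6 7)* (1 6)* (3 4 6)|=|(1 3 4 6 7)|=5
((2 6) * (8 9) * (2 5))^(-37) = (2 5 6)(8 9)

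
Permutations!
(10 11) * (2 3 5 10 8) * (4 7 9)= (2 3 5 10 11 8)(4 7 9)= [0, 1, 3, 5, 7, 10, 6, 9, 2, 4, 11, 8]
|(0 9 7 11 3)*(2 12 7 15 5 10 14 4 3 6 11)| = |(0 9 15 5 10 14 4 3)(2 12 7)(6 11)| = 24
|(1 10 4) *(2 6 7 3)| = |(1 10 4)(2 6 7 3)| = 12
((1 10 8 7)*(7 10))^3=((1 7)(8 10))^3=(1 7)(8 10)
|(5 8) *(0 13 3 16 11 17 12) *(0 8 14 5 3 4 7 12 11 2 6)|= 10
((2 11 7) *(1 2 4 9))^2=(1 11 4)(2 7 9)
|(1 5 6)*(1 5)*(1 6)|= 3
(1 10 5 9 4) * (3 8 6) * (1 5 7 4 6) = (1 10 7 4 5 9 6 3 8) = [0, 10, 2, 8, 5, 9, 3, 4, 1, 6, 7]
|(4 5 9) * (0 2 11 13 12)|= |(0 2 11 13 12)(4 5 9)|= 15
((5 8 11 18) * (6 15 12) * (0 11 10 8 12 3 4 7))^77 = ((0 11 18 5 12 6 15 3 4 7)(8 10))^77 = (0 3 12 11 4 6 18 7 15 5)(8 10)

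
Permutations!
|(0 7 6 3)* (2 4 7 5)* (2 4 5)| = 7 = |(0 2 5 4 7 6 3)|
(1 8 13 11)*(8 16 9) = (1 16 9 8 13 11) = [0, 16, 2, 3, 4, 5, 6, 7, 13, 8, 10, 1, 12, 11, 14, 15, 9]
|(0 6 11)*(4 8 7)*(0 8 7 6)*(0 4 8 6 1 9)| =6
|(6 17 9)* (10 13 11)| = 3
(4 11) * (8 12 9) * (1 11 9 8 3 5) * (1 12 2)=(1 11 4 9 3 5 12 8 2)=[0, 11, 1, 5, 9, 12, 6, 7, 2, 3, 10, 4, 8]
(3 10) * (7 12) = (3 10)(7 12) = [0, 1, 2, 10, 4, 5, 6, 12, 8, 9, 3, 11, 7]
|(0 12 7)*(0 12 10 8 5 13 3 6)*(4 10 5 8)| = |(0 5 13 3 6)(4 10)(7 12)| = 10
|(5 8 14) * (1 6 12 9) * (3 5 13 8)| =12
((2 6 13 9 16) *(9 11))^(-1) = ((2 6 13 11 9 16))^(-1) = (2 16 9 11 13 6)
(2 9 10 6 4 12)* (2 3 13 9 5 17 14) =(2 5 17 14)(3 13 9 10 6 4 12) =[0, 1, 5, 13, 12, 17, 4, 7, 8, 10, 6, 11, 3, 9, 2, 15, 16, 14]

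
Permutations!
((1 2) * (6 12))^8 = ((1 2)(6 12))^8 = (12)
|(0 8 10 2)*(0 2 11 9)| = 5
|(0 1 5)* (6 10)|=|(0 1 5)(6 10)|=6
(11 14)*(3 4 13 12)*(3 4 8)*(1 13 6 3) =(1 13 12 4 6 3 8)(11 14) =[0, 13, 2, 8, 6, 5, 3, 7, 1, 9, 10, 14, 4, 12, 11]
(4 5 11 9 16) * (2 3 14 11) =(2 3 14 11 9 16 4 5) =[0, 1, 3, 14, 5, 2, 6, 7, 8, 16, 10, 9, 12, 13, 11, 15, 4]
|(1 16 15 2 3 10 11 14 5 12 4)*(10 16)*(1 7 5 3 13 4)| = |(1 10 11 14 3 16 15 2 13 4 7 5 12)| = 13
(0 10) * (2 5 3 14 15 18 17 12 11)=(0 10)(2 5 3 14 15 18 17 12 11)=[10, 1, 5, 14, 4, 3, 6, 7, 8, 9, 0, 2, 11, 13, 15, 18, 16, 12, 17]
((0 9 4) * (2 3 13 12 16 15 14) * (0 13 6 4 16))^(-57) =(0 13 6 2 15 9 12 4 3 14 16)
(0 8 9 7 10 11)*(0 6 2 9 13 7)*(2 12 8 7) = (0 7 10 11 6 12 8 13 2 9) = [7, 1, 9, 3, 4, 5, 12, 10, 13, 0, 11, 6, 8, 2]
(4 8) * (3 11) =(3 11)(4 8) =[0, 1, 2, 11, 8, 5, 6, 7, 4, 9, 10, 3]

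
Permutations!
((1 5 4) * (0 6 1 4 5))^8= (0 1 6)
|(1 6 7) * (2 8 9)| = 3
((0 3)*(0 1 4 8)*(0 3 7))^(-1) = (0 7)(1 3 8 4) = ((0 7)(1 4 8 3))^(-1)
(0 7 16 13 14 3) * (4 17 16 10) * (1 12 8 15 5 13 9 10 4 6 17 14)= (0 7 4 14 3)(1 12 8 15 5 13)(6 17 16 9 10)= [7, 12, 2, 0, 14, 13, 17, 4, 15, 10, 6, 11, 8, 1, 3, 5, 9, 16]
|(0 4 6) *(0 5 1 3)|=6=|(0 4 6 5 1 3)|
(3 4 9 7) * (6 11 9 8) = (3 4 8 6 11 9 7) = [0, 1, 2, 4, 8, 5, 11, 3, 6, 7, 10, 9]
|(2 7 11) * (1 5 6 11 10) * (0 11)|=|(0 11 2 7 10 1 5 6)|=8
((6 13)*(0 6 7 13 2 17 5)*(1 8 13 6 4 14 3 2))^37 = (0 14 2 5 4 3 17)(1 13 6 8 7)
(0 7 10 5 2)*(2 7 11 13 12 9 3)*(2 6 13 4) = (0 11 4 2)(3 6 13 12 9)(5 7 10) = [11, 1, 0, 6, 2, 7, 13, 10, 8, 3, 5, 4, 9, 12]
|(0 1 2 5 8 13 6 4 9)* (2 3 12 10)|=|(0 1 3 12 10 2 5 8 13 6 4 9)|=12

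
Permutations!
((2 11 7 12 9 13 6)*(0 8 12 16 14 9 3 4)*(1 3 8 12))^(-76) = (0 8 3)(1 4 12)(2 14)(6 16)(7 13)(9 11)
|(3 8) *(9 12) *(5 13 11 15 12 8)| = |(3 5 13 11 15 12 9 8)| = 8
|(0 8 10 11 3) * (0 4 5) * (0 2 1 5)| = |(0 8 10 11 3 4)(1 5 2)| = 6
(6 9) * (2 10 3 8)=[0, 1, 10, 8, 4, 5, 9, 7, 2, 6, 3]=(2 10 3 8)(6 9)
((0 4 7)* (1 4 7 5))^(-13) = (0 7)(1 5 4)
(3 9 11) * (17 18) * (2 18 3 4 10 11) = (2 18 17 3 9)(4 10 11) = [0, 1, 18, 9, 10, 5, 6, 7, 8, 2, 11, 4, 12, 13, 14, 15, 16, 3, 17]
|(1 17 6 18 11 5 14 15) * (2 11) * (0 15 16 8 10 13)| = 14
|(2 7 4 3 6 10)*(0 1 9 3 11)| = |(0 1 9 3 6 10 2 7 4 11)| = 10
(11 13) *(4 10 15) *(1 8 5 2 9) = (1 8 5 2 9)(4 10 15)(11 13) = [0, 8, 9, 3, 10, 2, 6, 7, 5, 1, 15, 13, 12, 11, 14, 4]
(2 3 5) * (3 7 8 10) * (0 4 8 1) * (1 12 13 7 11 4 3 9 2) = (0 3 5 1)(2 11 4 8 10 9)(7 12 13) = [3, 0, 11, 5, 8, 1, 6, 12, 10, 2, 9, 4, 13, 7]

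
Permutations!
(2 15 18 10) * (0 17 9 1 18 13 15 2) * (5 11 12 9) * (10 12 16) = [17, 18, 2, 3, 4, 11, 6, 7, 8, 1, 0, 16, 9, 15, 14, 13, 10, 5, 12] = (0 17 5 11 16 10)(1 18 12 9)(13 15)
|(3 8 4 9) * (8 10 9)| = 6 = |(3 10 9)(4 8)|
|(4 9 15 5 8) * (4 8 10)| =5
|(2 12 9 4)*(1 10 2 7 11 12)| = |(1 10 2)(4 7 11 12 9)| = 15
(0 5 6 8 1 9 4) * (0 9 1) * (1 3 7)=(0 5 6 8)(1 3 7)(4 9)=[5, 3, 2, 7, 9, 6, 8, 1, 0, 4]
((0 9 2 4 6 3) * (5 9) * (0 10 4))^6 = (0 9)(2 5)(3 4)(6 10)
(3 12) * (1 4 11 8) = [0, 4, 2, 12, 11, 5, 6, 7, 1, 9, 10, 8, 3] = (1 4 11 8)(3 12)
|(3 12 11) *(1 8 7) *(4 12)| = |(1 8 7)(3 4 12 11)| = 12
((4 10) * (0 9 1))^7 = (0 9 1)(4 10)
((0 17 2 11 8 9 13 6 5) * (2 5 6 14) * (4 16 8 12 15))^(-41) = ((0 17 5)(2 11 12 15 4 16 8 9 13 14))^(-41) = (0 17 5)(2 14 13 9 8 16 4 15 12 11)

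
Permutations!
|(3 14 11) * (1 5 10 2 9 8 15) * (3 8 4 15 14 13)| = 42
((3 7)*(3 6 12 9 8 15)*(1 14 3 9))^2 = ((1 14 3 7 6 12)(8 15 9))^2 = (1 3 6)(7 12 14)(8 9 15)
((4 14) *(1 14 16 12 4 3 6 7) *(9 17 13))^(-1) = (1 7 6 3 14)(4 12 16)(9 13 17) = ((1 14 3 6 7)(4 16 12)(9 17 13))^(-1)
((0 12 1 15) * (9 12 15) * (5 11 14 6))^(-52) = ((0 15)(1 9 12)(5 11 14 6))^(-52) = (15)(1 12 9)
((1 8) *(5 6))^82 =((1 8)(5 6))^82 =(8)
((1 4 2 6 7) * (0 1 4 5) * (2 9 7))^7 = (0 1 5)(2 6)(4 9 7)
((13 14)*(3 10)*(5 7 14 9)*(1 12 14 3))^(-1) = (1 10 3 7 5 9 13 14 12)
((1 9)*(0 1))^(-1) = ((0 1 9))^(-1) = (0 9 1)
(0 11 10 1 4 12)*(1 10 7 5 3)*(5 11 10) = (0 10 5 3 1 4 12)(7 11) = [10, 4, 2, 1, 12, 3, 6, 11, 8, 9, 5, 7, 0]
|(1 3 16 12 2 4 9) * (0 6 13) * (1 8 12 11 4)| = 9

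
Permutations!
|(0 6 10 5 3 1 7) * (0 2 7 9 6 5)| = 14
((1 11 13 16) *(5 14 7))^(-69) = (1 16 13 11)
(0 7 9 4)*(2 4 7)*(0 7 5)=(0 2 4 7 9 5)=[2, 1, 4, 3, 7, 0, 6, 9, 8, 5]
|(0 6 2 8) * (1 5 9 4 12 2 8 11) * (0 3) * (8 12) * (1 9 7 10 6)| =|(0 1 5 7 10 6 12 2 11 9 4 8 3)| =13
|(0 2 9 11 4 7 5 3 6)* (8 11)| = |(0 2 9 8 11 4 7 5 3 6)| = 10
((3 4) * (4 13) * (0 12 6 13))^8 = (0 6 4)(3 12 13)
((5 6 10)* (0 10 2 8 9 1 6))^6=((0 10 5)(1 6 2 8 9))^6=(10)(1 6 2 8 9)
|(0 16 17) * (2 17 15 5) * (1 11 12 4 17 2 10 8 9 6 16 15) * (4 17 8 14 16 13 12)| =15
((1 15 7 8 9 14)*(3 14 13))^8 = ((1 15 7 8 9 13 3 14))^8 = (15)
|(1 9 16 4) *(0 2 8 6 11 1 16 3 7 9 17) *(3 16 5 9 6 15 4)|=14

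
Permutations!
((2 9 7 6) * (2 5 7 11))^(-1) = ((2 9 11)(5 7 6))^(-1) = (2 11 9)(5 6 7)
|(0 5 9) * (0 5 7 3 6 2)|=10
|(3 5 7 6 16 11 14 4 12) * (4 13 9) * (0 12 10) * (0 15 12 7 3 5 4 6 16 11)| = 30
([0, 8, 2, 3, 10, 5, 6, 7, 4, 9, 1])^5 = (1 8 4 10)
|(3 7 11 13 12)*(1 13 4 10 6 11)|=|(1 13 12 3 7)(4 10 6 11)|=20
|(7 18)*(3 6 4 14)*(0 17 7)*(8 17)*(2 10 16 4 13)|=40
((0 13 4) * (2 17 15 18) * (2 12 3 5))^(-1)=(0 4 13)(2 5 3 12 18 15 17)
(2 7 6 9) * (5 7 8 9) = (2 8 9)(5 7 6) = [0, 1, 8, 3, 4, 7, 5, 6, 9, 2]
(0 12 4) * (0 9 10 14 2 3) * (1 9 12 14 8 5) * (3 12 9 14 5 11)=(0 5 1 14 2 12 4 9 10 8 11 3)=[5, 14, 12, 0, 9, 1, 6, 7, 11, 10, 8, 3, 4, 13, 2]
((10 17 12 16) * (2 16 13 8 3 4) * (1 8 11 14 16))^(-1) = ((1 8 3 4 2)(10 17 12 13 11 14 16))^(-1) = (1 2 4 3 8)(10 16 14 11 13 12 17)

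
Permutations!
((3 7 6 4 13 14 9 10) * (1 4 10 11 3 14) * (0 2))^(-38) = (1 4 13)(3 14 7 9 6 11 10)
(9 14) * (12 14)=(9 12 14)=[0, 1, 2, 3, 4, 5, 6, 7, 8, 12, 10, 11, 14, 13, 9]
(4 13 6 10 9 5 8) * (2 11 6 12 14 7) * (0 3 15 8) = (0 3 15 8 4 13 12 14 7 2 11 6 10 9 5) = [3, 1, 11, 15, 13, 0, 10, 2, 4, 5, 9, 6, 14, 12, 7, 8]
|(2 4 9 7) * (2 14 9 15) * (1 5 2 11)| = |(1 5 2 4 15 11)(7 14 9)| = 6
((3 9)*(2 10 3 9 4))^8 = ((2 10 3 4))^8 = (10)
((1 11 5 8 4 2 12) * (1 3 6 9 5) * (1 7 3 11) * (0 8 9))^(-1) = ((0 8 4 2 12 11 7 3 6)(5 9))^(-1) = (0 6 3 7 11 12 2 4 8)(5 9)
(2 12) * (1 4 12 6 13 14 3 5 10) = (1 4 12 2 6 13 14 3 5 10) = [0, 4, 6, 5, 12, 10, 13, 7, 8, 9, 1, 11, 2, 14, 3]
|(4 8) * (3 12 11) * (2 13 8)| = |(2 13 8 4)(3 12 11)| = 12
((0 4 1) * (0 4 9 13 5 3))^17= ((0 9 13 5 3)(1 4))^17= (0 13 3 9 5)(1 4)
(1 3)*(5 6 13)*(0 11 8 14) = (0 11 8 14)(1 3)(5 6 13) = [11, 3, 2, 1, 4, 6, 13, 7, 14, 9, 10, 8, 12, 5, 0]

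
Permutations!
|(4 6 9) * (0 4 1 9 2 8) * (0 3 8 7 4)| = |(1 9)(2 7 4 6)(3 8)| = 4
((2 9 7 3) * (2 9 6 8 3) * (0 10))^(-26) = (10)(2 9 8)(3 6 7) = ((0 10)(2 6 8 3 9 7))^(-26)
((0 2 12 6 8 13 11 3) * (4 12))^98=(0 3 11 13 8 6 12 4 2)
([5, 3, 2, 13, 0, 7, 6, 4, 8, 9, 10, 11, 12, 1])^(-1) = [4, 13, 2, 1, 7, 0, 6, 5, 8, 9, 10, 11, 12, 3]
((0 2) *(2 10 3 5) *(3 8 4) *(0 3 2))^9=((0 10 8 4 2 3 5))^9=(0 8 2 5 10 4 3)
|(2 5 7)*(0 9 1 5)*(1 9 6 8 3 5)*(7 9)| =|(0 6 8 3 5 9 7 2)| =8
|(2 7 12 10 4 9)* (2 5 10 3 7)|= 12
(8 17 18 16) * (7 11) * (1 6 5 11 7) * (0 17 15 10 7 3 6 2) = [17, 2, 0, 6, 4, 11, 5, 3, 15, 9, 7, 1, 12, 13, 14, 10, 8, 18, 16] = (0 17 18 16 8 15 10 7 3 6 5 11 1 2)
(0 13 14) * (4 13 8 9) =(0 8 9 4 13 14) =[8, 1, 2, 3, 13, 5, 6, 7, 9, 4, 10, 11, 12, 14, 0]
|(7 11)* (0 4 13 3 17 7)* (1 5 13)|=9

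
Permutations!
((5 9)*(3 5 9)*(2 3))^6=(9)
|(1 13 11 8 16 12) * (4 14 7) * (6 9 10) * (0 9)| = |(0 9 10 6)(1 13 11 8 16 12)(4 14 7)| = 12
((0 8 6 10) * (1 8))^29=(0 10 6 8 1)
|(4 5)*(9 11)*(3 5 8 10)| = |(3 5 4 8 10)(9 11)| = 10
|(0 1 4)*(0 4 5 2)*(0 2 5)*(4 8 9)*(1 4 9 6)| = 5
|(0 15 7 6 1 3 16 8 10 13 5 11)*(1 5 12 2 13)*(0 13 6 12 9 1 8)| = |(0 15 7 12 2 6 5 11 13 9 1 3 16)(8 10)| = 26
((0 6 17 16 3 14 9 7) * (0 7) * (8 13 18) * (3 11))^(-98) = ((0 6 17 16 11 3 14 9)(8 13 18))^(-98) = (0 14 11 17)(3 16 6 9)(8 13 18)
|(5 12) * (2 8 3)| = 6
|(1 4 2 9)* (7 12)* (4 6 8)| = |(1 6 8 4 2 9)(7 12)| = 6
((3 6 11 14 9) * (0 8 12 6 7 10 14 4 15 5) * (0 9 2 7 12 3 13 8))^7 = (2 14 10 7)(3 9 4 12 13 15 6 8 5 11)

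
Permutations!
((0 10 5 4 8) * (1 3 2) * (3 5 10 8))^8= ((10)(0 8)(1 5 4 3 2))^8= (10)(1 3 5 2 4)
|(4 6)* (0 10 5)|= 6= |(0 10 5)(4 6)|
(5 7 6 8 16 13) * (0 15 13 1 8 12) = (0 15 13 5 7 6 12)(1 8 16) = [15, 8, 2, 3, 4, 7, 12, 6, 16, 9, 10, 11, 0, 5, 14, 13, 1]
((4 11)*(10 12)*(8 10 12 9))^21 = ((12)(4 11)(8 10 9))^21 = (12)(4 11)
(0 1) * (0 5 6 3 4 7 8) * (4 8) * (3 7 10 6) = [1, 5, 2, 8, 10, 3, 7, 4, 0, 9, 6] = (0 1 5 3 8)(4 10 6 7)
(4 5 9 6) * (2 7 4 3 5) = [0, 1, 7, 5, 2, 9, 3, 4, 8, 6] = (2 7 4)(3 5 9 6)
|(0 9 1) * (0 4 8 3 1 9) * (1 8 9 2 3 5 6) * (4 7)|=|(1 7 4 9 2 3 8 5 6)|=9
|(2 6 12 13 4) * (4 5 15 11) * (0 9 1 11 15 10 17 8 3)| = |(0 9 1 11 4 2 6 12 13 5 10 17 8 3)| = 14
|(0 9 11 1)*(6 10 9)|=|(0 6 10 9 11 1)|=6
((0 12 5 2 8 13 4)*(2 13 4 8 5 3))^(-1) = (0 4 8 13 5 2 3 12) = ((0 12 3 2 5 13 8 4))^(-1)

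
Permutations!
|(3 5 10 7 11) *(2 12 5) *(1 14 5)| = 9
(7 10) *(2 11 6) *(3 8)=(2 11 6)(3 8)(7 10)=[0, 1, 11, 8, 4, 5, 2, 10, 3, 9, 7, 6]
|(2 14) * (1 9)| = |(1 9)(2 14)| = 2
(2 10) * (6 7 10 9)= (2 9 6 7 10)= [0, 1, 9, 3, 4, 5, 7, 10, 8, 6, 2]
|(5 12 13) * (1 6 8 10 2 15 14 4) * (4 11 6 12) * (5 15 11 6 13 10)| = 12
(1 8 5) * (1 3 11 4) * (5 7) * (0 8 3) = [8, 3, 2, 11, 1, 0, 6, 5, 7, 9, 10, 4] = (0 8 7 5)(1 3 11 4)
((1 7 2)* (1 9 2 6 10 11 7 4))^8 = (11)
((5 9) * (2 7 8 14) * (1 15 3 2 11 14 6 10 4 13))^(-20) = ((1 15 3 2 7 8 6 10 4 13)(5 9)(11 14))^(-20) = (15)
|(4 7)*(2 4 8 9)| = 5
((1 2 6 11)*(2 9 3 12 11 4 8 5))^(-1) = (1 11 12 3 9)(2 5 8 4 6)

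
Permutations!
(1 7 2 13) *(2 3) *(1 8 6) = [0, 7, 13, 2, 4, 5, 1, 3, 6, 9, 10, 11, 12, 8] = (1 7 3 2 13 8 6)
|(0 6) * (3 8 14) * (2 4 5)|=|(0 6)(2 4 5)(3 8 14)|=6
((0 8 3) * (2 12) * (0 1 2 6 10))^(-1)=(0 10 6 12 2 1 3 8)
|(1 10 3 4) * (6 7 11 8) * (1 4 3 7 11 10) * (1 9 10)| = 12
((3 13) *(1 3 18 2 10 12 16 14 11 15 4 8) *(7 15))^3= ((1 3 13 18 2 10 12 16 14 11 7 15 4 8))^3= (1 18 12 11 4 3 2 16 7 8 13 10 14 15)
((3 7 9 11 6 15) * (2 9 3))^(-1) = (2 15 6 11 9)(3 7)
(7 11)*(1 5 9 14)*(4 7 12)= [0, 5, 2, 3, 7, 9, 6, 11, 8, 14, 10, 12, 4, 13, 1]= (1 5 9 14)(4 7 11 12)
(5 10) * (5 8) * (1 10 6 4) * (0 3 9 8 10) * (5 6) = [3, 0, 2, 9, 1, 5, 4, 7, 6, 8, 10] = (10)(0 3 9 8 6 4 1)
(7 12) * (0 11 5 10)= (0 11 5 10)(7 12)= [11, 1, 2, 3, 4, 10, 6, 12, 8, 9, 0, 5, 7]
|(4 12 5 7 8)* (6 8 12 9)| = 12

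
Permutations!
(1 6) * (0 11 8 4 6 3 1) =[11, 3, 2, 1, 6, 5, 0, 7, 4, 9, 10, 8] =(0 11 8 4 6)(1 3)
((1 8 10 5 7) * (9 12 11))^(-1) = ((1 8 10 5 7)(9 12 11))^(-1) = (1 7 5 10 8)(9 11 12)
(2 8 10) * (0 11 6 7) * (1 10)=(0 11 6 7)(1 10 2 8)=[11, 10, 8, 3, 4, 5, 7, 0, 1, 9, 2, 6]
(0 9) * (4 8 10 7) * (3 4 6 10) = (0 9)(3 4 8)(6 10 7) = [9, 1, 2, 4, 8, 5, 10, 6, 3, 0, 7]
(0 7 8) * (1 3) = (0 7 8)(1 3) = [7, 3, 2, 1, 4, 5, 6, 8, 0]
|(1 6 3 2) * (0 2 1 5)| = 3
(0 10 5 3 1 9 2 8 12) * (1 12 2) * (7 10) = (0 7 10 5 3 12)(1 9)(2 8) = [7, 9, 8, 12, 4, 3, 6, 10, 2, 1, 5, 11, 0]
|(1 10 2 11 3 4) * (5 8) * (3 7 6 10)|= 30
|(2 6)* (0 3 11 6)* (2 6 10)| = 5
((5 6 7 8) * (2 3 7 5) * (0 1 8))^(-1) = (0 7 3 2 8 1)(5 6)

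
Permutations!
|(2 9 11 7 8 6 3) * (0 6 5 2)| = 6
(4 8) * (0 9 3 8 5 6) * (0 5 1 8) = (0 9 3)(1 8 4)(5 6) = [9, 8, 2, 0, 1, 6, 5, 7, 4, 3]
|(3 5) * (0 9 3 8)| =|(0 9 3 5 8)| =5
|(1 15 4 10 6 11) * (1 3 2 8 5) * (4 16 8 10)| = 5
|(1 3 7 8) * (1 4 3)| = 4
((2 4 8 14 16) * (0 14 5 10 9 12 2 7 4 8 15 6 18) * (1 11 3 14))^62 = ((0 1 11 3 14 16 7 4 15 6 18)(2 8 5 10 9 12))^62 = (0 4 3 18 7 11 6 16 1 15 14)(2 5 9)(8 10 12)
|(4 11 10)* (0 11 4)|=3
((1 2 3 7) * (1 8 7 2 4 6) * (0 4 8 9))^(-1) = (0 9 7 8 1 6 4)(2 3)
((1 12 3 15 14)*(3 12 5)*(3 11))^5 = (1 14 15 3 11 5)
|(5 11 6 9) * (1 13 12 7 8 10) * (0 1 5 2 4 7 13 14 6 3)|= 26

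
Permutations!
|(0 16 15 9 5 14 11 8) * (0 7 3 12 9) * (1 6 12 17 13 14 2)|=42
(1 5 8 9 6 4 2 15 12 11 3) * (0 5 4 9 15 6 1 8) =(0 5)(1 4 2 6 9)(3 8 15 12 11) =[5, 4, 6, 8, 2, 0, 9, 7, 15, 1, 10, 3, 11, 13, 14, 12]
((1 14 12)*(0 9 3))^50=(0 3 9)(1 12 14)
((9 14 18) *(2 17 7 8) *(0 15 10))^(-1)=((0 15 10)(2 17 7 8)(9 14 18))^(-1)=(0 10 15)(2 8 7 17)(9 18 14)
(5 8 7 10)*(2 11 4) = [0, 1, 11, 3, 2, 8, 6, 10, 7, 9, 5, 4] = (2 11 4)(5 8 7 10)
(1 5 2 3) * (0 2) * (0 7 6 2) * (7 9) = [0, 5, 3, 1, 4, 9, 2, 6, 8, 7] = (1 5 9 7 6 2 3)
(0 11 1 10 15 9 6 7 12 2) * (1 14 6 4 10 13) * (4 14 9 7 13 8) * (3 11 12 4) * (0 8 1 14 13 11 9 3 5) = (0 12 2 8 5)(3 9 13 14 6 11)(4 10 15 7) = [12, 1, 8, 9, 10, 0, 11, 4, 5, 13, 15, 3, 2, 14, 6, 7]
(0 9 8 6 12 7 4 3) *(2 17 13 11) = (0 9 8 6 12 7 4 3)(2 17 13 11) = [9, 1, 17, 0, 3, 5, 12, 4, 6, 8, 10, 2, 7, 11, 14, 15, 16, 13]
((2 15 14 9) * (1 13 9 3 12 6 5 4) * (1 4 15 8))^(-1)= (1 8 2 9 13)(3 14 15 5 6 12)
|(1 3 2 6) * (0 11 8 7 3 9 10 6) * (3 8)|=4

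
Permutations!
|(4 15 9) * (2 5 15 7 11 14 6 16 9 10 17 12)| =42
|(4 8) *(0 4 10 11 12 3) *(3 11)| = |(0 4 8 10 3)(11 12)| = 10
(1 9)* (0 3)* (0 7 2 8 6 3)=(1 9)(2 8 6 3 7)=[0, 9, 8, 7, 4, 5, 3, 2, 6, 1]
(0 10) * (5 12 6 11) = [10, 1, 2, 3, 4, 12, 11, 7, 8, 9, 0, 5, 6] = (0 10)(5 12 6 11)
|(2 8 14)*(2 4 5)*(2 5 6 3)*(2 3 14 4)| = |(2 8 4 6 14)| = 5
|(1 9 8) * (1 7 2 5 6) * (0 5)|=8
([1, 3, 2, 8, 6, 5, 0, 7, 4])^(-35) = (0 1 3 8 4 6)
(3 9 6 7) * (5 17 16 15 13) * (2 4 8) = (2 4 8)(3 9 6 7)(5 17 16 15 13) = [0, 1, 4, 9, 8, 17, 7, 3, 2, 6, 10, 11, 12, 5, 14, 13, 15, 16]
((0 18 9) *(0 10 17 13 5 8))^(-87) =((0 18 9 10 17 13 5 8))^(-87) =(0 18 9 10 17 13 5 8)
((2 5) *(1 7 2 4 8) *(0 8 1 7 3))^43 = (0 2 1 8 5 3 7 4)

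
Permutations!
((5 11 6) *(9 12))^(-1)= ((5 11 6)(9 12))^(-1)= (5 6 11)(9 12)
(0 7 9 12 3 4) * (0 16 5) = (0 7 9 12 3 4 16 5) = [7, 1, 2, 4, 16, 0, 6, 9, 8, 12, 10, 11, 3, 13, 14, 15, 5]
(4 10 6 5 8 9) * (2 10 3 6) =(2 10)(3 6 5 8 9 4) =[0, 1, 10, 6, 3, 8, 5, 7, 9, 4, 2]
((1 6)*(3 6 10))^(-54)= ((1 10 3 6))^(-54)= (1 3)(6 10)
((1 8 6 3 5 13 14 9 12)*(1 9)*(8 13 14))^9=((1 13 8 6 3 5 14)(9 12))^9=(1 8 3 14 13 6 5)(9 12)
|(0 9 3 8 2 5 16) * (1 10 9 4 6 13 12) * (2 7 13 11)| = |(0 4 6 11 2 5 16)(1 10 9 3 8 7 13 12)| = 56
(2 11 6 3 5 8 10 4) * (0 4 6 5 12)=(0 4 2 11 5 8 10 6 3 12)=[4, 1, 11, 12, 2, 8, 3, 7, 10, 9, 6, 5, 0]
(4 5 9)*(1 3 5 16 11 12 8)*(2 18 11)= (1 3 5 9 4 16 2 18 11 12 8)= [0, 3, 18, 5, 16, 9, 6, 7, 1, 4, 10, 12, 8, 13, 14, 15, 2, 17, 11]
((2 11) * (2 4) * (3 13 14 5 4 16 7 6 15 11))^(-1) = ((2 3 13 14 5 4)(6 15 11 16 7))^(-1) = (2 4 5 14 13 3)(6 7 16 11 15)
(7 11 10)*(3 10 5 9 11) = (3 10 7)(5 9 11) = [0, 1, 2, 10, 4, 9, 6, 3, 8, 11, 7, 5]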